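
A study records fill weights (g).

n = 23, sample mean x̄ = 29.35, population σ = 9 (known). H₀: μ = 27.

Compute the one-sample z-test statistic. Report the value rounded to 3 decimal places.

SE = σ/√n = 9/√23 = 1.8766
z = (x̄−μ₀)/SE = (29.35−27)/1.8766 = 1.2522

test statistic = 1.252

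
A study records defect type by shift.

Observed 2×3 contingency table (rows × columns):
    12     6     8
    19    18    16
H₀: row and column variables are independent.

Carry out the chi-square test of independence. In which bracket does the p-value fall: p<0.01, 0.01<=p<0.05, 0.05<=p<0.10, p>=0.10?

Row totals [26, 53], col totals [31, 24, 24], n=79
χ² = (12−10.20)²/10.20 + (6−7.90)²/7.90 + (8−7.90)²/7.90 + (19−20.80)²/20.80 + (18−16.10)²/16.10 + (16−16.10)²/16.10 = 1.1543
df = 2
p-value (upper-tail) = 0.56150
→ bracket: p>=0.10

p-value bracket: p>=0.10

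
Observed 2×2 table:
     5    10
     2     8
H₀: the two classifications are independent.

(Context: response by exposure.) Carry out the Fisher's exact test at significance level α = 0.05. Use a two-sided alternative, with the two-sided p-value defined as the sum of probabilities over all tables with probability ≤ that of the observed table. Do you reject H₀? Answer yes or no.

reject H₀: no

Margins: r₁=15, r₂=10, c₁=7, c₂=18, n=25
p_obs = C(15,5)·C(10,2)/C(25,7); sum pmf over tables with pmf ≤ p_obs
p-value (two-sided) = 0.65925
At α=0.05: p ≥ α → fail to reject H₀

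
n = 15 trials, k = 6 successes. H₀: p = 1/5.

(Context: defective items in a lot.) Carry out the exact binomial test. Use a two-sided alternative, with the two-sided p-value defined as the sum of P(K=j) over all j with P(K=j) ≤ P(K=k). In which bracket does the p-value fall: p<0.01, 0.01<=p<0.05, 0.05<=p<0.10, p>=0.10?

Exact binomial: n=15, k=6, p₀=1/5=0.2000
P(X=j) = C(n,j)·p₀^j·(1−p₀)^(n−j); p = Σ P(X=j) over j with P(X=j) ≤ P(X=6)
p-value (two-sided) = 0.09624
→ bracket: 0.05<=p<0.10

p-value bracket: 0.05<=p<0.10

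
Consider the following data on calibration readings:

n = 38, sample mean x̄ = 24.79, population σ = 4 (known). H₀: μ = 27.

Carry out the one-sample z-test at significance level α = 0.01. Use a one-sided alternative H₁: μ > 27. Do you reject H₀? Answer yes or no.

reject H₀: no

SE = σ/√n = 4/√38 = 0.6489
z = (x̄−μ₀)/SE = (24.79−27)/0.6489 = -3.4058
p-value (one-sided, H₁ greater) = 0.99967
At α=0.01: p ≥ α → fail to reject H₀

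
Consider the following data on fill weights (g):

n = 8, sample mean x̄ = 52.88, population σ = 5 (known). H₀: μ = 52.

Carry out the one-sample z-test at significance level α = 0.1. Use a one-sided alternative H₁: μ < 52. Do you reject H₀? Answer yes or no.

SE = σ/√n = 5/√8 = 1.7678
z = (x̄−μ₀)/SE = (52.88−52)/1.7678 = 0.4978
p-value (one-sided, H₁ less) = 0.69069
At α=0.1: p ≥ α → fail to reject H₀

reject H₀: no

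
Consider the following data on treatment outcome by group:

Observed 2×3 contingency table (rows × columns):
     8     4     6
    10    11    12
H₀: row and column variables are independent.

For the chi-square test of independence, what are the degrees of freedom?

degrees of freedom = 2

df = (r−1)(c−1) = (2−1)·(3−1) = 2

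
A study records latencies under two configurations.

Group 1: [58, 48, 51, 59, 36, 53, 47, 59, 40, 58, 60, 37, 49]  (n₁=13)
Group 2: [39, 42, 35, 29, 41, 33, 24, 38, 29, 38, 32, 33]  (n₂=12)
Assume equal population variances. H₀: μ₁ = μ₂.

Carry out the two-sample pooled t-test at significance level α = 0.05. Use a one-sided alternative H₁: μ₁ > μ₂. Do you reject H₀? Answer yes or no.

x̄₁=50.385, s₁=8.549, n₁=13
x̄₂=34.417, s₂=5.435, n₂=12
s_p² = [12·8.549² + 11·5.435²]/23 = 52.2606
SE = √(s_p²·(1/13+1/12)) = 2.8940
t = (50.385−34.417)/2.8940 = 5.5177
df = 23
p-value (one-sided, H₁ greater) = 0.00001
At α=0.05: p < α → reject H₀

reject H₀: yes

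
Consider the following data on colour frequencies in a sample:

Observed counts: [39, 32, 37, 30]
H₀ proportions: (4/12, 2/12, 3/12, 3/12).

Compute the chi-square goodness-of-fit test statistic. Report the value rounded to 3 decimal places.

test statistic = 5.355

n = 138; E_i = n·p_i = [46.00, 23.00, 34.50, 34.50]
χ² = (39−46.00)²/46.00 + (32−23.00)²/23.00 + (37−34.50)²/34.50 + (30−34.50)²/34.50 = 5.3551
df = 3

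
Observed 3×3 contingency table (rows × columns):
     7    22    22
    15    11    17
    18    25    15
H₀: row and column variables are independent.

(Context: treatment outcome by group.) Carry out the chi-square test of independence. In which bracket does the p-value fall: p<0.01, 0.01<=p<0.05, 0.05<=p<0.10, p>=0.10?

Row totals [51, 43, 58], col totals [40, 58, 54], n=152
χ² = (7−13.42)²/13.42 + (22−19.46)²/19.46 + (22−18.12)²/18.12 + (15−11.32)²/11.32 + (11−16.41)²/16.41 + (17−15.28)²/15.28 + (18−15.26)²/15.26 + (25−22.13)²/22.13 + (15−20.61)²/20.61 = 9.7987
df = 4
p-value (upper-tail) = 0.04396
→ bracket: 0.01<=p<0.05

p-value bracket: 0.01<=p<0.05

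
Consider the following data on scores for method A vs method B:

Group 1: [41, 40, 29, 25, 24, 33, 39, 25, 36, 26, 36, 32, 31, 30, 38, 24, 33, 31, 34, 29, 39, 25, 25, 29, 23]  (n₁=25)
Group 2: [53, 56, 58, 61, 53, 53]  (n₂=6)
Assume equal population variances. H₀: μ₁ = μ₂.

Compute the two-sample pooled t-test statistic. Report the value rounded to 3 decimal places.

test statistic = -10.139

x̄₁=31.080, s₁=5.664, n₁=25
x̄₂=55.667, s₂=3.327, n₂=6
s_p² = [24·5.664² + 5·3.327²]/29 = 28.4543
SE = √(s_p²·(1/25+1/6)) = 2.4250
t = (31.080−55.667)/2.4250 = -10.1389
df = 29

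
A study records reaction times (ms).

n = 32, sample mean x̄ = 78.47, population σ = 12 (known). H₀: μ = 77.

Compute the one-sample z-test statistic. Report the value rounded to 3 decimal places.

SE = σ/√n = 12/√32 = 2.1213
z = (x̄−μ₀)/SE = (78.47−77)/2.1213 = 0.6930

test statistic = 0.693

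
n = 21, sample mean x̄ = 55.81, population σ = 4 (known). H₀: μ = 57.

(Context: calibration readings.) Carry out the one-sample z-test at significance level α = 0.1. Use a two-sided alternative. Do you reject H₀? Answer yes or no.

SE = σ/√n = 4/√21 = 0.8729
z = (x̄−μ₀)/SE = (55.81−57)/0.8729 = -1.3633
p-value (two-sided) = 0.17278
At α=0.1: p ≥ α → fail to reject H₀

reject H₀: no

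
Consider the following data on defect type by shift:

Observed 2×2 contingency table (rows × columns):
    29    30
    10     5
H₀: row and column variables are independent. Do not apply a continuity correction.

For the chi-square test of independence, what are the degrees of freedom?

df = (r−1)(c−1) = (2−1)·(2−1) = 1

degrees of freedom = 1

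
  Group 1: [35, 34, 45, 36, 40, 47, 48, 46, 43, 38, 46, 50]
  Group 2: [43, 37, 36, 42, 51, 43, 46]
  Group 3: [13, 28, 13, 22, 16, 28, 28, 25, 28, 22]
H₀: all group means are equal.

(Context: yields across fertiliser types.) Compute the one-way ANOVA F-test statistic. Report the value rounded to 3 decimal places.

test statistic = 40.934

Group means [42.33, 42.57, 22.30], grand mean 35.483
SSB = Σnᵢ(x̄ᵢ−x̄)² = 2652.760; SSW = ΣΣ(x−x̄ᵢ)² = 842.481
MSB = 2652.760/2 = 1326.3802; MSW = 842.481/26 = 32.4031
F = MSB/MSW = 40.9337
df = (2, 26)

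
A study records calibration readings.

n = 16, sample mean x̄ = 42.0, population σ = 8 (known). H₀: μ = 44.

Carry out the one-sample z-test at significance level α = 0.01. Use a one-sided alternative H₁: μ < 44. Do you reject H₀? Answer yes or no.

reject H₀: no

SE = σ/√n = 8/√16 = 2.0000
z = (x̄−μ₀)/SE = (42.0−44)/2.0000 = -1.0000
p-value (one-sided, H₁ less) = 0.15866
At α=0.01: p ≥ α → fail to reject H₀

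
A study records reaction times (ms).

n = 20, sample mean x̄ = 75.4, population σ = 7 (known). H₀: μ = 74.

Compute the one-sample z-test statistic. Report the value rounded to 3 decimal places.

SE = σ/√n = 7/√20 = 1.5652
z = (x̄−μ₀)/SE = (75.4−74)/1.5652 = 0.8944

test statistic = 0.894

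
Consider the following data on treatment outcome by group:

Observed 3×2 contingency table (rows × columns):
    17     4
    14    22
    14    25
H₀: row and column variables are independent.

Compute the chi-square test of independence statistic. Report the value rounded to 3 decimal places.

test statistic = 12.602

Row totals [21, 36, 39], col totals [45, 51], n=96
χ² = (17−9.84)²/9.84 + (4−11.16)²/11.16 + (14−16.88)²/16.88 + (22−19.12)²/19.12 + (14−18.28)²/18.28 + (25−20.72)²/20.72 = 12.6022
df = 2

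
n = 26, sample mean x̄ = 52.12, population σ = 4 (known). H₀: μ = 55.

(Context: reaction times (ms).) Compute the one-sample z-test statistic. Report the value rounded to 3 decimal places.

SE = σ/√n = 4/√26 = 0.7845
z = (x̄−μ₀)/SE = (52.12−55)/0.7845 = -3.6713

test statistic = -3.671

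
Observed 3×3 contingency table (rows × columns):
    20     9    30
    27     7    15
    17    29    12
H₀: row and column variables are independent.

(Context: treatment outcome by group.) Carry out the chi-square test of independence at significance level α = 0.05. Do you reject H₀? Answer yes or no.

reject H₀: yes

Row totals [59, 49, 58], col totals [64, 45, 57], n=166
χ² = (20−22.75)²/22.75 + (9−15.99)²/15.99 + (30−20.26)²/20.26 + (27−18.89)²/18.89 + (7−13.28)²/13.28 + (15−16.83)²/16.83 + (17−22.36)²/22.36 + (29−15.72)²/15.72 + (12−19.92)²/19.92 = 30.3674
df = 4
p-value (upper-tail) = 0.00000
At α=0.05: p < α → reject H₀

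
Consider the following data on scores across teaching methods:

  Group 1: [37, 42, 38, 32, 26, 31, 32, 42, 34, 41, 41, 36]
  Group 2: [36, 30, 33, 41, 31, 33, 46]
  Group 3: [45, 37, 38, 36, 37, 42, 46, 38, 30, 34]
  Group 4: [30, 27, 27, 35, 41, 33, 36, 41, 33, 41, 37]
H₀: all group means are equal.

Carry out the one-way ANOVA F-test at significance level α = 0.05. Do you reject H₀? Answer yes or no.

Group means [36.00, 35.71, 38.30, 34.64], grand mean 36.150
SSB = Σnᵢ(x̄ᵢ−x̄)² = 73.026; SSW = ΣΣ(x−x̄ᵢ)² = 978.074
MSB = 73.026/3 = 24.3420; MSW = 978.074/36 = 27.1687
F = MSB/MSW = 0.8960
df = (3, 36)
p-value (upper-tail) = 0.45267
At α=0.05: p ≥ α → fail to reject H₀

reject H₀: no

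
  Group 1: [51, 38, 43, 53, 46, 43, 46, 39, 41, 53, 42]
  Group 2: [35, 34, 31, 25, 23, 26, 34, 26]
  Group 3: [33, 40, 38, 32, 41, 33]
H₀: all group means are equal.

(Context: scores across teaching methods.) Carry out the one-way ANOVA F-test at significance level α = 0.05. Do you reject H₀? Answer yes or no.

Group means [45.00, 29.25, 36.17], grand mean 37.840
SSB = Σnᵢ(x̄ᵢ−x̄)² = 1171.027; SSW = ΣΣ(x−x̄ᵢ)² = 522.333
MSB = 1171.027/2 = 585.5133; MSW = 522.333/22 = 23.7424
F = MSB/MSW = 24.6611
df = (2, 22)
p-value (upper-tail) = 0.00000
At α=0.05: p < α → reject H₀

reject H₀: yes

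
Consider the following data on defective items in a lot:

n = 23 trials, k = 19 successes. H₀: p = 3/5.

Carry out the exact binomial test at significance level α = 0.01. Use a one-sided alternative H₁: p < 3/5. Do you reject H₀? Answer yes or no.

Exact binomial: n=23, k=19, p₀=3/5=0.6000
P(X≤19) from Σ C(n,i)·p₀^i·(1−p₀)^(n−i)
p-value (one-sided, H₁ less) = 0.99484
At α=0.01: p ≥ α → fail to reject H₀

reject H₀: no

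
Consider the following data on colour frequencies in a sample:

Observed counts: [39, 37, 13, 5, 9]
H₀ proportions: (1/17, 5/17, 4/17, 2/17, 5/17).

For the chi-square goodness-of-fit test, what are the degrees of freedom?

degrees of freedom = 4

df = k − 1 = 5 − 1 = 4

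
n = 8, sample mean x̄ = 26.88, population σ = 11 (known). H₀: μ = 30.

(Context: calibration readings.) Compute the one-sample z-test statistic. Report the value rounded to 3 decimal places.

SE = σ/√n = 11/√8 = 3.8891
z = (x̄−μ₀)/SE = (26.88−30)/3.8891 = -0.8022

test statistic = -0.802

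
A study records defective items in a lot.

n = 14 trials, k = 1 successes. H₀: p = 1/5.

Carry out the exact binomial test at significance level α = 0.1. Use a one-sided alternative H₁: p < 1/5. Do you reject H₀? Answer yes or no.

reject H₀: no

Exact binomial: n=14, k=1, p₀=1/5=0.2000
P(X≤1) from Σ C(n,i)·p₀^i·(1−p₀)^(n−i)
p-value (one-sided, H₁ less) = 0.19791
At α=0.1: p ≥ α → fail to reject H₀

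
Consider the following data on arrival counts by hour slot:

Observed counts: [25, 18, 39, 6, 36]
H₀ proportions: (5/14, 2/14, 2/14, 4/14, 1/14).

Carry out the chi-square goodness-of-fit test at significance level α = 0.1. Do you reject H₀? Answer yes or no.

reject H₀: yes

n = 124; E_i = n·p_i = [44.29, 17.71, 17.71, 35.43, 8.86]
χ² = (25−44.29)²/44.29 + (18−17.71)²/17.71 + (39−17.71)²/17.71 + (6−35.43)²/35.43 + (36−8.86)²/8.86 = 141.6048
df = 4
p-value (upper-tail) = 0.00000
At α=0.1: p < α → reject H₀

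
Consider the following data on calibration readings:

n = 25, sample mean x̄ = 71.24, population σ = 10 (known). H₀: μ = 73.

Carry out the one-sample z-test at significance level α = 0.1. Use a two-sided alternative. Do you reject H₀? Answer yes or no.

SE = σ/√n = 10/√25 = 2.0000
z = (x̄−μ₀)/SE = (71.24−73)/2.0000 = -0.8800
p-value (two-sided) = 0.37886
At α=0.1: p ≥ α → fail to reject H₀

reject H₀: no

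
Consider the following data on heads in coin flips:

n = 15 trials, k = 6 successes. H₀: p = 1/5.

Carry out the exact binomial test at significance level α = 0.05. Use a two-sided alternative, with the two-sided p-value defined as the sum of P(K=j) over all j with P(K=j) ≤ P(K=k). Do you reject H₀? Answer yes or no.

Exact binomial: n=15, k=6, p₀=1/5=0.2000
P(X=j) = C(n,j)·p₀^j·(1−p₀)^(n−j); p = Σ P(X=j) over j with P(X=j) ≤ P(X=6)
p-value (two-sided) = 0.09624
At α=0.05: p ≥ α → fail to reject H₀

reject H₀: no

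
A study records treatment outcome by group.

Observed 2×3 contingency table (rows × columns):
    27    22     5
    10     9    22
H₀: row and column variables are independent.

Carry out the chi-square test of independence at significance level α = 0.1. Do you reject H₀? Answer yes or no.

Row totals [54, 41], col totals [37, 31, 27], n=95
χ² = (27−21.03)²/21.03 + (22−17.62)²/17.62 + (5−15.35)²/15.35 + (10−15.97)²/15.97 + (9−13.38)²/13.38 + (22−11.65)²/11.65 = 22.6106
df = 2
p-value (upper-tail) = 0.00001
At α=0.1: p < α → reject H₀

reject H₀: yes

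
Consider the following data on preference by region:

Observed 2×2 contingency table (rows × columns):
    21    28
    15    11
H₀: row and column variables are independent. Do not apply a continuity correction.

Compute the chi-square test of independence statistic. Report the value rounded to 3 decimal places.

test statistic = 1.498

Row totals [49, 26], col totals [36, 39], n=75
χ² = (21−23.52)²/23.52 + (28−25.48)²/25.48 + (15−12.48)²/12.48 + (11−13.52)²/13.52 = 1.4978
df = 1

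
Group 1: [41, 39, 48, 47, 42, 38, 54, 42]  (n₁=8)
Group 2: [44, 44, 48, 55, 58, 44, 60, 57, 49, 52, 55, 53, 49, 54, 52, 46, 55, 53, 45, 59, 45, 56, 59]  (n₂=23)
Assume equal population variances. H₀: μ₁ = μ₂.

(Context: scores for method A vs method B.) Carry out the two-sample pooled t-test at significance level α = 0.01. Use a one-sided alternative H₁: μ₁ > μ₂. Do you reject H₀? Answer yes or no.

x̄₁=43.875, s₁=5.384, n₁=8
x̄₂=51.826, s₂=5.357, n₂=23
s_p² = [7·5.384² + 22·5.357²]/29 = 28.7648
SE = √(s_p²·(1/8+1/23)) = 2.2014
t = (43.875−51.826)/2.2014 = -3.6118
df = 29
p-value (one-sided, H₁ greater) = 0.99943
At α=0.01: p ≥ α → fail to reject H₀

reject H₀: no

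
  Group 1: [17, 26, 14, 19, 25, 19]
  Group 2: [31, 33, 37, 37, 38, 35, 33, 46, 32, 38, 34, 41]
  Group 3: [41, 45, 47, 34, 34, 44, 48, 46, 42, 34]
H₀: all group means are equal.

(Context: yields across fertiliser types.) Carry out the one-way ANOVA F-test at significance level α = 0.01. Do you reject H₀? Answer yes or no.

reject H₀: yes

Group means [20.00, 36.25, 41.50], grand mean 34.643
SSB = Σnᵢ(x̄ᵢ−x̄)² = 1787.679; SSW = ΣΣ(x−x̄ᵢ)² = 586.750
MSB = 1787.679/2 = 893.8393; MSW = 586.750/25 = 23.4700
F = MSB/MSW = 38.0843
df = (2, 25)
p-value (upper-tail) = 0.00000
At α=0.01: p < α → reject H₀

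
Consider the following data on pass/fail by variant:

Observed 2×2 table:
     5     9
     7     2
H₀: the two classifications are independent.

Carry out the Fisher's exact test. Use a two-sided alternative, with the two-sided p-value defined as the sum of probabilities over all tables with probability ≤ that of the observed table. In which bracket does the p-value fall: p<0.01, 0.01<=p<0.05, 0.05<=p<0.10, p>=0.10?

p-value bracket: 0.05<=p<0.10

Margins: r₁=14, r₂=9, c₁=12, c₂=11, n=23
p_obs = C(14,5)·C(9,7)/C(23,12); sum pmf over tables with pmf ≤ p_obs
p-value (two-sided) = 0.08938
→ bracket: 0.05<=p<0.10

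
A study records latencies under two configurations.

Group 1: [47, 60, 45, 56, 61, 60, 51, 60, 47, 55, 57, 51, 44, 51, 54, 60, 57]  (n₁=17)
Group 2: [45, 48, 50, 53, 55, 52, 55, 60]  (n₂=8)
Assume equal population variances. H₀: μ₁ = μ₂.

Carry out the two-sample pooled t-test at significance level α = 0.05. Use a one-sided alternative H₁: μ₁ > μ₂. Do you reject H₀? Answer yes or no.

x̄₁=53.882, s₁=5.711, n₁=17
x̄₂=52.250, s₂=4.652, n₂=8
s_p² = [16·5.711² + 7·4.652²]/23 = 29.2724
SE = √(s_p²·(1/17+1/8)) = 2.3197
t = (53.882−52.250)/2.3197 = 0.7037
df = 23
p-value (one-sided, H₁ greater) = 0.24434
At α=0.05: p ≥ α → fail to reject H₀

reject H₀: no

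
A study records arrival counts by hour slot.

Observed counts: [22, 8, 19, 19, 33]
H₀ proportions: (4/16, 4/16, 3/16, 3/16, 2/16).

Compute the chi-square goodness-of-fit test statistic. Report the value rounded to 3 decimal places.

test statistic = 45.086

n = 101; E_i = n·p_i = [25.25, 25.25, 18.94, 18.94, 12.62]
χ² = (22−25.25)²/25.25 + (8−25.25)²/25.25 + (19−18.94)²/18.94 + (19−18.94)²/18.94 + (33−12.62)²/12.62 = 45.0858
df = 4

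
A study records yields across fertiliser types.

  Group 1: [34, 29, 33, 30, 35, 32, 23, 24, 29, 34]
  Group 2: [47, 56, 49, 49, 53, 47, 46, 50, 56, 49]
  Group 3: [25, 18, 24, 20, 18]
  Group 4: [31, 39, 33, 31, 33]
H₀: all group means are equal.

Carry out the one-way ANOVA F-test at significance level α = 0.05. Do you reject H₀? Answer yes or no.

Group means [30.30, 50.20, 21.00, 33.40], grand mean 35.900
SSB = Σnᵢ(x̄ᵢ−x̄)² = 3499.800; SSW = ΣΣ(x−x̄ᵢ)² = 360.900
MSB = 3499.800/3 = 1166.6000; MSW = 360.900/26 = 13.8808
F = MSB/MSW = 84.0443
df = (3, 26)
p-value (upper-tail) = 0.00000
At α=0.05: p < α → reject H₀

reject H₀: yes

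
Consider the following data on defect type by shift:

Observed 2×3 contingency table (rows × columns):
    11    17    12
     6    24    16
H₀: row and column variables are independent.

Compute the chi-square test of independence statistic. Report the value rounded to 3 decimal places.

test statistic = 2.832

Row totals [40, 46], col totals [17, 41, 28], n=86
χ² = (11−7.91)²/7.91 + (17−19.07)²/19.07 + (12−13.02)²/13.02 + (6−9.09)²/9.09 + (24−21.93)²/21.93 + (16−14.98)²/14.98 = 2.8323
df = 2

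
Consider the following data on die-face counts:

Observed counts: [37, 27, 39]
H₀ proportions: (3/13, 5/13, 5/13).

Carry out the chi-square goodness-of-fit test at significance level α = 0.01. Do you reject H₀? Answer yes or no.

reject H₀: yes

n = 103; E_i = n·p_i = [23.77, 39.62, 39.62]
χ² = (37−23.77)²/23.77 + (27−39.62)²/39.62 + (39−39.62)²/39.62 = 11.3916
df = 2
p-value (upper-tail) = 0.00336
At α=0.01: p < α → reject H₀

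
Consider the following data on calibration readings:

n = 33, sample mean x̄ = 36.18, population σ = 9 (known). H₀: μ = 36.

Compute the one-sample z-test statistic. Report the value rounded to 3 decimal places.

test statistic = 0.115

SE = σ/√n = 9/√33 = 1.5667
z = (x̄−μ₀)/SE = (36.18−36)/1.5667 = 0.1149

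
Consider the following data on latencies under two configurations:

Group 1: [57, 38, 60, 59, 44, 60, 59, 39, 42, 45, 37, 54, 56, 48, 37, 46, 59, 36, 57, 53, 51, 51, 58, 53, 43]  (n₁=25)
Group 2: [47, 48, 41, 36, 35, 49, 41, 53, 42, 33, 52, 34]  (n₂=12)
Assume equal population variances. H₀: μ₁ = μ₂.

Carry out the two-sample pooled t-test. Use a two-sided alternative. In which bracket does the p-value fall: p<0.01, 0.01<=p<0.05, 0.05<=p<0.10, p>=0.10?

p-value bracket: 0.01<=p<0.05

x̄₁=49.680, s₁=8.335, n₁=25
x̄₂=42.583, s₂=7.128, n₂=12
s_p² = [24·8.335² + 11·7.128²]/35 = 63.6102
SE = √(s_p²·(1/25+1/12)) = 2.8009
t = (49.680−42.583)/2.8009 = 2.5337
df = 35
p-value (two-sided) = 0.01592
→ bracket: 0.01<=p<0.05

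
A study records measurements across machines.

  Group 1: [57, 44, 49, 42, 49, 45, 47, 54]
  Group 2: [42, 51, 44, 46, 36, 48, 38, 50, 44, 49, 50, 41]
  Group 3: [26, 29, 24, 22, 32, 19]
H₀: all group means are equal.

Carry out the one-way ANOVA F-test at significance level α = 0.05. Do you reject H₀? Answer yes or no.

Group means [48.38, 44.92, 25.33], grand mean 41.462
SSB = Σnᵢ(x̄ᵢ−x̄)² = 2086.337; SSW = ΣΣ(x−x̄ᵢ)² = 560.125
MSB = 2086.337/2 = 1043.1683; MSW = 560.125/23 = 24.3533
F = MSB/MSW = 42.8348
df = (2, 23)
p-value (upper-tail) = 0.00000
At α=0.05: p < α → reject H₀

reject H₀: yes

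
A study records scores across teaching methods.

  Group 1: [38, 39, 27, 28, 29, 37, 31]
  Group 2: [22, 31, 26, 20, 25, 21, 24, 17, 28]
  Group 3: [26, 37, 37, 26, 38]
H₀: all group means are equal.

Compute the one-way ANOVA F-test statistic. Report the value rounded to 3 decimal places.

test statistic = 8.104

Group means [32.71, 23.78, 32.80], grand mean 28.905
SSB = Σnᵢ(x̄ᵢ−x̄)² = 414.025; SSW = ΣΣ(x−x̄ᵢ)² = 459.784
MSB = 414.025/2 = 207.0127; MSW = 459.784/18 = 25.5436
F = MSB/MSW = 8.1043
df = (2, 18)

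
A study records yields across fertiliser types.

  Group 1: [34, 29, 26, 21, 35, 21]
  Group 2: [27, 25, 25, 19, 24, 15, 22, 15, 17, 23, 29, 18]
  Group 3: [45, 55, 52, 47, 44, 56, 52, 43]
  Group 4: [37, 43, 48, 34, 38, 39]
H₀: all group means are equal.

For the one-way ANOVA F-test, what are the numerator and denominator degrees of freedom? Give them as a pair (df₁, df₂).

k = 4 groups, N = 32 total
df = (k−1, N−k) = (4−1, 32−4) = (3, 28)

degrees of freedom = [3, 28]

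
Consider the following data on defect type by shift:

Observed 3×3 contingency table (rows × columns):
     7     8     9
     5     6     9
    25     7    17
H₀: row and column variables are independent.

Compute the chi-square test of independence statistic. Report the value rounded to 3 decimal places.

test statistic = 6.944

Row totals [24, 20, 49], col totals [37, 21, 35], n=93
χ² = (7−9.55)²/9.55 + (8−5.42)²/5.42 + (9−9.03)²/9.03 + (5−7.96)²/7.96 + (6−4.52)²/4.52 + (9−7.53)²/7.53 + (25−19.49)²/19.49 + (7−11.06)²/11.06 + (17−18.44)²/18.44 = 6.9443
df = 4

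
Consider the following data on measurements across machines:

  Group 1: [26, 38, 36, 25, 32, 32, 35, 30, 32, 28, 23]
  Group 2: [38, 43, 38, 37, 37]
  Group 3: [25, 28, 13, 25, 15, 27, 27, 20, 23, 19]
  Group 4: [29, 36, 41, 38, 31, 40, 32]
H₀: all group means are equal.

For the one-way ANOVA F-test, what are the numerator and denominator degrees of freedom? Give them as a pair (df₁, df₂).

degrees of freedom = [3, 29]

k = 4 groups, N = 33 total
df = (k−1, N−k) = (4−1, 33−4) = (3, 29)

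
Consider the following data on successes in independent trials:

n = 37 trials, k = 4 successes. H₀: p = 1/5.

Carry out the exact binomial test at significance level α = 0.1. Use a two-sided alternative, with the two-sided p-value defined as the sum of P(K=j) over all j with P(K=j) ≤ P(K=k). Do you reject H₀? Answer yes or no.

Exact binomial: n=37, k=4, p₀=1/5=0.2000
P(X=j) = C(n,j)·p₀^j·(1−p₀)^(n−j); p = Σ P(X=j) over j with P(X=j) ≤ P(X=4)
p-value (two-sided) = 0.21661
At α=0.1: p ≥ α → fail to reject H₀

reject H₀: no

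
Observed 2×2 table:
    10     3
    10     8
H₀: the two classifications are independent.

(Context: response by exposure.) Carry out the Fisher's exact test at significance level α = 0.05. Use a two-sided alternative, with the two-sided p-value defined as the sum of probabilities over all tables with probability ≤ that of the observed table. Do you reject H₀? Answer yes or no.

Margins: r₁=13, r₂=18, c₁=20, c₂=11, n=31
p_obs = C(13,10)·C(18,10)/C(31,20); sum pmf over tables with pmf ≤ p_obs
p-value (two-sided) = 0.27546
At α=0.05: p ≥ α → fail to reject H₀

reject H₀: no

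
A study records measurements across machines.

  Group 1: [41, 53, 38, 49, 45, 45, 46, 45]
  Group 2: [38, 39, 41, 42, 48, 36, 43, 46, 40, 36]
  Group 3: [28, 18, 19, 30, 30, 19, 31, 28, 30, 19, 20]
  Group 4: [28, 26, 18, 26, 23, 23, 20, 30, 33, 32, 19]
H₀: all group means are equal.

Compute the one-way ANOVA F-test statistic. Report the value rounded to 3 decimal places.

test statistic = 44.880

Group means [45.25, 40.90, 24.73, 25.27], grand mean 33.025
SSB = Σnᵢ(x̄ᵢ−x̄)² = 3234.211; SSW = ΣΣ(x−x̄ᵢ)² = 864.764
MSB = 3234.211/3 = 1078.0705; MSW = 864.764/36 = 24.0212
F = MSB/MSW = 44.8799
df = (3, 36)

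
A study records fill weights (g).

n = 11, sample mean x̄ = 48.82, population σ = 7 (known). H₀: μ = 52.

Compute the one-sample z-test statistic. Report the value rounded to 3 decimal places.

test statistic = -1.507

SE = σ/√n = 7/√11 = 2.1106
z = (x̄−μ₀)/SE = (48.82−52)/2.1106 = -1.5067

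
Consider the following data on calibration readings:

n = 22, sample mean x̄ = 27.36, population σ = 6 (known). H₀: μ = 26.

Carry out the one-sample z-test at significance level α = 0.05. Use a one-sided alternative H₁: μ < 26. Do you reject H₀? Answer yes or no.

reject H₀: no

SE = σ/√n = 6/√22 = 1.2792
z = (x̄−μ₀)/SE = (27.36−26)/1.2792 = 1.0632
p-value (one-sided, H₁ less) = 0.85615
At α=0.05: p ≥ α → fail to reject H₀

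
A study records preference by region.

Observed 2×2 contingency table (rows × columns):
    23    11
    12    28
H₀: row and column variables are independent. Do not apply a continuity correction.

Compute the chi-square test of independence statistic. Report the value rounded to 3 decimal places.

Row totals [34, 40], col totals [35, 39], n=74
χ² = (23−16.08)²/16.08 + (11−17.92)²/17.92 + (12−18.92)²/18.92 + (28−21.08)²/21.08 = 10.4496
df = 1

test statistic = 10.450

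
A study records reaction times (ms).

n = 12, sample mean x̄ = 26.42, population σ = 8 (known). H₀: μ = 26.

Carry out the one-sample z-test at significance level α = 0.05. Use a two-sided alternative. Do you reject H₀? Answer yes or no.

SE = σ/√n = 8/√12 = 2.3094
z = (x̄−μ₀)/SE = (26.42−26)/2.3094 = 0.1819
p-value (two-sided) = 0.85569
At α=0.05: p ≥ α → fail to reject H₀

reject H₀: no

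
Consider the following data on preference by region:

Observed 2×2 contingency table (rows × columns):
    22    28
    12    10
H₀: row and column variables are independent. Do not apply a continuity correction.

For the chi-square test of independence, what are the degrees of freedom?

df = (r−1)(c−1) = (2−1)·(2−1) = 1

degrees of freedom = 1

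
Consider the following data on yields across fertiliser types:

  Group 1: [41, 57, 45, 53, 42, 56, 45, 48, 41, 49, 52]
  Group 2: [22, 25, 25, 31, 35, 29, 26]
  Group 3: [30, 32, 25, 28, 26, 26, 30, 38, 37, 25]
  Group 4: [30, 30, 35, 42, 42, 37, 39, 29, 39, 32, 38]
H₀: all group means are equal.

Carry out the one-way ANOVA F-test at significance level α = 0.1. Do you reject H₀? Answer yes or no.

Group means [48.09, 27.57, 29.70, 35.73], grand mean 36.205
SSB = Σnᵢ(x̄ᵢ−x̄)² = 2501.454; SSW = ΣΣ(x−x̄ᵢ)² = 888.905
MSB = 2501.454/3 = 833.8179; MSW = 888.905/35 = 25.3973
F = MSB/MSW = 32.8310
df = (3, 35)
p-value (upper-tail) = 0.00000
At α=0.1: p < α → reject H₀

reject H₀: yes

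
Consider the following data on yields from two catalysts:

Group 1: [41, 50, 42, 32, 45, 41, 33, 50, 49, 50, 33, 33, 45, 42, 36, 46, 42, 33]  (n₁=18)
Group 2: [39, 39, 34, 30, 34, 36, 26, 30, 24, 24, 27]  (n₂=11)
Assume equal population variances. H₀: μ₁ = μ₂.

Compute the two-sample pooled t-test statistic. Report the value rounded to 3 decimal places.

x̄₁=41.278, s₁=6.542, n₁=18
x̄₂=31.182, s₂=5.582, n₂=11
s_p² = [17·6.542² + 10·5.582²]/27 = 38.4906
SE = √(s_p²·(1/18+1/11)) = 2.3743
t = (41.278−31.182)/2.3743 = 4.2521
df = 27

test statistic = 4.252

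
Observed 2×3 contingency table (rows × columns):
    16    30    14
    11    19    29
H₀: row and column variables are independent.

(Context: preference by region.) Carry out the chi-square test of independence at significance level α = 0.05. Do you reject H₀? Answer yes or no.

reject H₀: yes

Row totals [60, 59], col totals [27, 49, 43], n=119
χ² = (16−13.61)²/13.61 + (30−24.71)²/24.71 + (14−21.68)²/21.68 + (11−13.39)²/13.39 + (19−24.29)²/24.29 + (29−21.32)²/21.32 = 8.6201
df = 2
p-value (upper-tail) = 0.01343
At α=0.05: p < α → reject H₀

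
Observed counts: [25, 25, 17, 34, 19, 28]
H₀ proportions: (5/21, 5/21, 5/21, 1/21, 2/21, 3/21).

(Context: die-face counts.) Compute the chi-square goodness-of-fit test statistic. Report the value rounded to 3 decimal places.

n = 148; E_i = n·p_i = [35.24, 35.24, 35.24, 7.05, 14.10, 21.14]
χ² = (25−35.24)²/35.24 + (25−35.24)²/35.24 + (17−35.24)²/35.24 + (34−7.05)²/7.05 + (19−14.10)²/14.10 + (28−21.14)²/21.14 = 122.3939
df = 5

test statistic = 122.394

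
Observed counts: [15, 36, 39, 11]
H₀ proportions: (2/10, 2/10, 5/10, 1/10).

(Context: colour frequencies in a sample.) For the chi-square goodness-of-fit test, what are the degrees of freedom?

degrees of freedom = 3

df = k − 1 = 4 − 1 = 3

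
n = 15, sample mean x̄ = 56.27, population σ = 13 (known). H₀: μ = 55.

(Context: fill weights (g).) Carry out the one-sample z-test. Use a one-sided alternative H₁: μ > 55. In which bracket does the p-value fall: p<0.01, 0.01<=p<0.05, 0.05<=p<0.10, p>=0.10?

SE = σ/√n = 13/√15 = 3.3566
z = (x̄−μ₀)/SE = (56.27−55)/3.3566 = 0.3784
p-value (one-sided, H₁ greater) = 0.35258
→ bracket: p>=0.10

p-value bracket: p>=0.10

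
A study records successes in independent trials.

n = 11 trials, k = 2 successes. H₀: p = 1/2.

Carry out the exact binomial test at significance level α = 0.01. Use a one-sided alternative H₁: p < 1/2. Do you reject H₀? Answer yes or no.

Exact binomial: n=11, k=2, p₀=1/2=0.5000
P(X≤2) from Σ C(n,i)·p₀^i·(1−p₀)^(n−i)
p-value (one-sided, H₁ less) = 0.03271
At α=0.01: p ≥ α → fail to reject H₀

reject H₀: no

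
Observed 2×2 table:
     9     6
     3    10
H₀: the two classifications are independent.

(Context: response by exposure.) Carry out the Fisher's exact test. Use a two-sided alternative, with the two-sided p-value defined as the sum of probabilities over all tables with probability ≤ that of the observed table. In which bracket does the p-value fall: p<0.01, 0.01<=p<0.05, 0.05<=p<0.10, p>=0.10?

p-value bracket: 0.05<=p<0.10

Margins: r₁=15, r₂=13, c₁=12, c₂=16, n=28
p_obs = C(15,9)·C(13,3)/C(28,12); sum pmf over tables with pmf ≤ p_obs
p-value (two-sided) = 0.06707
→ bracket: 0.05<=p<0.10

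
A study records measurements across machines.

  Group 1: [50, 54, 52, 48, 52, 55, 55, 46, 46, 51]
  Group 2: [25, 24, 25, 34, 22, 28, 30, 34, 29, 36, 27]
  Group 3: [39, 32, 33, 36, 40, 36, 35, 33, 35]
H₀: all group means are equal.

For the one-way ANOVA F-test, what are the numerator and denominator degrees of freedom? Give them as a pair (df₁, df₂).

degrees of freedom = [2, 27]

k = 3 groups, N = 30 total
df = (k−1, N−k) = (3−1, 30−3) = (2, 27)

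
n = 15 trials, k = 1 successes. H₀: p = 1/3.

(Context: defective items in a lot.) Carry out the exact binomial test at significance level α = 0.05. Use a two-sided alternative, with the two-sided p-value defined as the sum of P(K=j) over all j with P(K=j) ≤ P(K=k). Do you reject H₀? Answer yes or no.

reject H₀: yes

Exact binomial: n=15, k=1, p₀=1/3=0.3333
P(X=j) = C(n,j)·p₀^j·(1−p₀)^(n−j); p = Σ P(X=j) over j with P(X=j) ≤ P(X=1)
p-value (two-sided) = 0.02792
At α=0.05: p < α → reject H₀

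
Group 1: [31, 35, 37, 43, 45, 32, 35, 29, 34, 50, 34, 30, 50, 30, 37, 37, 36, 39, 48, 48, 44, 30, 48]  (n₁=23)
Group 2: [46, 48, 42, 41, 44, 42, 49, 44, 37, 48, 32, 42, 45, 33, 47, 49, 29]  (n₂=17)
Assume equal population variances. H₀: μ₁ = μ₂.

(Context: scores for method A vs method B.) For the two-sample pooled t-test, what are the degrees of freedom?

degrees of freedom = 38

df = n₁ + n₂ − 2 = 23 + 17 − 2 = 38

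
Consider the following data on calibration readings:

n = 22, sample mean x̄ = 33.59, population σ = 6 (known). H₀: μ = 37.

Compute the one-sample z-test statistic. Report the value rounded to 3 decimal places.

test statistic = -2.666

SE = σ/√n = 6/√22 = 1.2792
z = (x̄−μ₀)/SE = (33.59−37)/1.2792 = -2.6657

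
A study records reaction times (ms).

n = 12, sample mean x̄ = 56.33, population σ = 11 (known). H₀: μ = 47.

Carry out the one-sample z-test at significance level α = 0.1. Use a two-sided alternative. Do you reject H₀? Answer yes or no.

reject H₀: yes

SE = σ/√n = 11/√12 = 3.1754
z = (x̄−μ₀)/SE = (56.33−47)/3.1754 = 2.9382
p-value (two-sided) = 0.00330
At α=0.1: p < α → reject H₀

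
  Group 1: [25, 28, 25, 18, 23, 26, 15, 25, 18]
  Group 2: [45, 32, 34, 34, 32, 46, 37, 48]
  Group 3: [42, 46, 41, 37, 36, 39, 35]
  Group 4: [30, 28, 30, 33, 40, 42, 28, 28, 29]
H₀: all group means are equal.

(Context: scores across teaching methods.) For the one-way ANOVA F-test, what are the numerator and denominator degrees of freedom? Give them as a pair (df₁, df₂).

degrees of freedom = [3, 29]

k = 4 groups, N = 33 total
df = (k−1, N−k) = (4−1, 33−4) = (3, 29)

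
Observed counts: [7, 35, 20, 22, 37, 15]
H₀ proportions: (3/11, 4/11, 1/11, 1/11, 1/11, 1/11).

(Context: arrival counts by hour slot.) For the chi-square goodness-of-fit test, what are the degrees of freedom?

degrees of freedom = 5

df = k − 1 = 6 − 1 = 5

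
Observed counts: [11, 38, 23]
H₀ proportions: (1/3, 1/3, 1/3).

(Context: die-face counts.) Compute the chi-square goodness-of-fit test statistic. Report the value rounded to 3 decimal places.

n = 72; E_i = n·p_i = [24.00, 24.00, 24.00]
χ² = (11−24.00)²/24.00 + (38−24.00)²/24.00 + (23−24.00)²/24.00 = 15.2500
df = 2

test statistic = 15.250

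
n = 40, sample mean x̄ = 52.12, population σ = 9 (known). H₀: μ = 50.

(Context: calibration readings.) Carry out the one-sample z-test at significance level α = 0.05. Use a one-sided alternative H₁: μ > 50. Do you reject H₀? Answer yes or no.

reject H₀: no

SE = σ/√n = 9/√40 = 1.4230
z = (x̄−μ₀)/SE = (52.12−50)/1.4230 = 1.4898
p-value (one-sided, H₁ greater) = 0.06814
At α=0.05: p ≥ α → fail to reject H₀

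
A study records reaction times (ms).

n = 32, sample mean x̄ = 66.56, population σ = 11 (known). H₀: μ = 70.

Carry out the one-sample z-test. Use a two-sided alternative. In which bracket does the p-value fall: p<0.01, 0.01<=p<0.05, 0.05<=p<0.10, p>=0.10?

SE = σ/√n = 11/√32 = 1.9445
z = (x̄−μ₀)/SE = (66.56−70)/1.9445 = -1.7691
p-value (two-sided) = 0.07689
→ bracket: 0.05<=p<0.10

p-value bracket: 0.05<=p<0.10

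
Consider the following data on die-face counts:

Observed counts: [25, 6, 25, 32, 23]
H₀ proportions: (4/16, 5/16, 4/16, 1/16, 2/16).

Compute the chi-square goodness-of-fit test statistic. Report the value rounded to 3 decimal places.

n = 111; E_i = n·p_i = [27.75, 34.69, 27.75, 6.94, 13.88]
χ² = (25−27.75)²/27.75 + (6−34.69)²/34.69 + (25−27.75)²/27.75 + (32−6.94)²/6.94 + (23−13.88)²/13.88 = 120.8126
df = 4

test statistic = 120.813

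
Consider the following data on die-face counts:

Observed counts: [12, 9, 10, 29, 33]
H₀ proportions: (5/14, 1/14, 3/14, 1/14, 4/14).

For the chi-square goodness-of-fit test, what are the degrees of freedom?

degrees of freedom = 4

df = k − 1 = 5 − 1 = 4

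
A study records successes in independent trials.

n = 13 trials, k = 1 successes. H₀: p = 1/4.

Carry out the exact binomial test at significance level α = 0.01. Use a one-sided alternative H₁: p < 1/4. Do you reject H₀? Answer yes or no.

reject H₀: no

Exact binomial: n=13, k=1, p₀=1/4=0.2500
P(X≤1) from Σ C(n,i)·p₀^i·(1−p₀)^(n−i)
p-value (one-sided, H₁ less) = 0.12671
At α=0.01: p ≥ α → fail to reject H₀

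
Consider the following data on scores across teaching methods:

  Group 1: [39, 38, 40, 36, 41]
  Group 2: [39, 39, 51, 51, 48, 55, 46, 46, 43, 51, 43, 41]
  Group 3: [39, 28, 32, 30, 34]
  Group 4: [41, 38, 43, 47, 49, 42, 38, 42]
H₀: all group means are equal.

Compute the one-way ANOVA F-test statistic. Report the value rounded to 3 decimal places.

test statistic = 12.163

Group means [38.80, 46.08, 32.60, 42.50], grand mean 41.667
SSB = Σnᵢ(x̄ᵢ−x̄)² = 691.750; SSW = ΣΣ(x−x̄ᵢ)² = 492.917
MSB = 691.750/3 = 230.5833; MSW = 492.917/26 = 18.9583
F = MSB/MSW = 12.1626
df = (3, 26)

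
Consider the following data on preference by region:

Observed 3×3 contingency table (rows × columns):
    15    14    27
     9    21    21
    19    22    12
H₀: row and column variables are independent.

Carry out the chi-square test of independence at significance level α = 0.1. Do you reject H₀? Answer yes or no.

Row totals [56, 51, 53], col totals [43, 57, 60], n=160
χ² = (15−15.05)²/15.05 + (14−19.95)²/19.95 + (27−21.00)²/21.00 + (9−13.71)²/13.71 + (21−18.17)²/18.17 + (21−19.12)²/19.12 + (19−14.24)²/14.24 + (22−18.88)²/18.88 + (12−19.88)²/19.88 = 10.9536
df = 4
p-value (upper-tail) = 0.02709
At α=0.1: p < α → reject H₀

reject H₀: yes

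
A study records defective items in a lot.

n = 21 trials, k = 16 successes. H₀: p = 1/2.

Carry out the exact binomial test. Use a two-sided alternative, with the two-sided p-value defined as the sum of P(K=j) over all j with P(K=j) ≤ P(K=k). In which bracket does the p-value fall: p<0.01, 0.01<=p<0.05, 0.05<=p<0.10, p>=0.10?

p-value bracket: 0.01<=p<0.05

Exact binomial: n=21, k=16, p₀=1/2=0.5000
P(X=j) = C(n,j)·p₀^j·(1−p₀)^(n−j); p = Σ P(X=j) over j with P(X=j) ≤ P(X=16)
p-value (two-sided) = 0.02660
→ bracket: 0.01<=p<0.05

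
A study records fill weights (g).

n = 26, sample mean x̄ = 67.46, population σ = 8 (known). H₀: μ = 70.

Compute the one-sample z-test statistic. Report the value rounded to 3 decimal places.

SE = σ/√n = 8/√26 = 1.5689
z = (x̄−μ₀)/SE = (67.46−70)/1.5689 = -1.6189

test statistic = -1.619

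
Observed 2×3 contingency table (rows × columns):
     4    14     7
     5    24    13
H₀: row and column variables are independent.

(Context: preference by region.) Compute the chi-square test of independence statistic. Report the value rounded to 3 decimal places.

Row totals [25, 42], col totals [9, 38, 20], n=67
χ² = (4−3.36)²/3.36 + (14−14.18)²/14.18 + (7−7.46)²/7.46 + (5−5.64)²/5.64 + (24−23.82)²/23.82 + (13−12.54)²/12.54 = 0.2450
df = 2

test statistic = 0.245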